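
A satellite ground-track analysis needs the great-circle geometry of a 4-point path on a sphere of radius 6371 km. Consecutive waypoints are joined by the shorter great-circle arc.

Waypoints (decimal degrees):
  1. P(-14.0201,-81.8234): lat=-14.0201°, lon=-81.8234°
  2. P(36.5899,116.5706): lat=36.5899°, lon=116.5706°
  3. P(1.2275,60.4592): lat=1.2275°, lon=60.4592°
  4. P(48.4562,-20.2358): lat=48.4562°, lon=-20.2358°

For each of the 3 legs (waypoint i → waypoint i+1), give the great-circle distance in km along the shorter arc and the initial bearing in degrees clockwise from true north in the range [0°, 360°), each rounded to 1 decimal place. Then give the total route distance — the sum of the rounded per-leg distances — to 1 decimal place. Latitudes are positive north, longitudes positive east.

Leg 1: dist=16910.7 km, bearing=327.2°
Leg 2: dist=6959.7 km, bearing=249.2°
Leg 3: dist=9220.4 km, bearing=318.7°
Total: 33090.8 km

Leg 1: φ1=-0.2446969, φ2=0.6386142, Δφ=0.8833111, Δλ=3.4626285 rad; a=sin²(Δφ/2)+cosφ1·cosφ2·sin²(Δλ/2)=0.9418062969; c=2·atan2(√a, √(1-a))=2.654318844; dist=6371·c=16910.665 ≈ 16910.7 km; running total=16910.7 km
Leg 1 bearing: y=sinΔλ·cosφ2=-0.25336195, x=cosφ1·sinφ2-sinφ1·cosφ2·cosΔλ=0.39374675; θ=atan2(y, x)=-32.7598° <0 so +360° → 327.2402° ≈ 327.2°
Leg 2: φ1=0.6386142, φ2=0.0214239, Δφ=-0.6171903, Δλ=-0.9793287 rad; a=sin²(Δφ/2)+cosφ1·cosφ2·sin²(Δλ/2)=0.2698198750; c=2·atan2(√a, √(1-a))=1.092395362; dist=6371·c=6959.651 ≈ 6959.7 km; running total=23870.4 km
Leg 2 bearing: y=sinΔλ·cosφ2=-0.82993274, x=cosφ1·sinφ2-sinφ1·cosφ2·cosΔλ=-0.31508742; θ=atan2(y, x)=-110.7895° <0 so +360° → 249.2105° ≈ 249.2°
Leg 3: φ1=0.0214239, φ2=0.8457202, Δφ=0.8242963, Δλ=-1.4083934 rad; a=sin²(Δφ/2)+cosφ1·cosφ2·sin²(Δλ/2)=0.4383797938; c=2·atan2(√a, √(1-a))=1.447241796; dist=6371·c=9220.377 ≈ 9220.4 km; running total=33090.8 km
Leg 3 bearing: y=sinΔλ·cosφ2=-0.65446585, x=cosφ1·sinφ2-sinφ1·cosφ2·cosΔλ=0.74598006; θ=atan2(y, x)=-41.2612° <0 so +360° → 318.7388° ≈ 318.7°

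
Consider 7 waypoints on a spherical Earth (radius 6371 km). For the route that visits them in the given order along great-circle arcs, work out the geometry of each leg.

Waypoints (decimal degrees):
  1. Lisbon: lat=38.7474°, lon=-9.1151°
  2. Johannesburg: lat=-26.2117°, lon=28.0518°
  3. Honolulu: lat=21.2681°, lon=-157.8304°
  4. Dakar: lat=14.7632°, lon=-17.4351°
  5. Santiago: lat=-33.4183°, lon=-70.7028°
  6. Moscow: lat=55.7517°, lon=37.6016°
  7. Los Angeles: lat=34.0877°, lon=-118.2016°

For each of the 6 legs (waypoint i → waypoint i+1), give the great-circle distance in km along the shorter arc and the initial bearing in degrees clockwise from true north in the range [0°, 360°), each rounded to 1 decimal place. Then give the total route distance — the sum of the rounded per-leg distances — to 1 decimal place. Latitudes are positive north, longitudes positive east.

Leg 1: dist=8191.9 km, bearing=145.6°
Leg 2: dist=19202.5 km, bearing=131.3°
Leg 3: dist=14122.0 km, bearing=50.5°
Leg 4: dist=7781.2 km, bearing=225.4°
Leg 5: dist=14129.5 km, bearing=42.0°
Leg 6: dist=9764.5 km, bearing=340.1°
Total: 73191.6 km

Leg 1: φ1=0.6762697, φ2=-0.4574805, Δφ=-1.1337502, Δλ=0.6486848 rad; a=sin²(Δφ/2)+cosφ1·cosφ2·sin²(Δλ/2)=0.3594306269; c=2·atan2(√a, √(1-a))=1.285815818; dist=6371·c=8191.933 ≈ 8191.9 km; running total=8191.9 km
Leg 1 bearing: y=sinΔλ·cosφ2=0.54201417, x=cosφ1·sinφ2-sinφ1·cosφ2·cosΔλ=-0.79194801; θ=atan2(y, x)=145.6120° ≈ 145.6°
Leg 2: φ1=-0.4574805, φ2=0.3711984, Δφ=0.8286788, Δλ=-3.2442564 rad; a=sin²(Δφ/2)+cosφ1·cosφ2·sin²(Δλ/2)=0.9959389391; c=2·atan2(√a, √(1-a))=3.014053322; dist=6371·c=19202.534 ≈ 19202.5 km; running total=27394.4 km
Leg 2 bearing: y=sinΔλ·cosφ2=0.09550370, x=cosφ1·sinφ2-sinφ1·cosφ2·cosΔλ=-0.08400785; θ=atan2(y, x)=131.3358° ≈ 131.3°
Leg 3: φ1=0.3711984, φ2=0.2576664, Δφ=-0.1135319, Δλ=2.4503602 rad; a=sin²(Δφ/2)+cosφ1·cosφ2·sin²(Δλ/2)=0.8009257436; c=2·atan2(√a, √(1-a))=2.216613809; dist=6371·c=14122.047 ≈ 14122.0 km; running total=41516.4 km
Leg 3 bearing: y=sinΔλ·cosφ2=0.61644199, x=cosφ1·sinφ2-sinφ1·cosφ2·cosΔλ=0.50771454; θ=atan2(y, x)=50.5244° ≈ 50.5°
Leg 4: φ1=0.2576664, φ2=-0.5832594, Δφ=-0.8409258, Δλ=-0.9296967 rad; a=sin²(Δφ/2)+cosφ1·cosφ2·sin²(Δλ/2)=0.3288128925; c=2·atan2(√a, √(1-a))=1.221353655; dist=6371·c=7781.244 ≈ 7781.2 km; running total=49297.6 km
Leg 4 bearing: y=sinΔλ·cosφ2=-0.66893837, x=cosφ1·sinφ2-sinφ1·cosφ2·cosΔλ=-0.65977372; θ=atan2(y, x)=-134.6048° <0 so +360° → 225.3952° ≈ 225.4°
Leg 5: φ1=-0.5832594, φ2=0.9730507, Δφ=1.5563101, Δλ=1.8902684 rad; a=sin²(Δφ/2)+cosφ1·cosφ2·sin²(Δλ/2)=0.8013897269; c=2·atan2(√a, √(1-a))=2.217776298; dist=6371·c=14129.453 ≈ 14129.5 km; running total=63427.1 km
Leg 5 bearing: y=sinΔλ·cosφ2=0.53430448, x=cosφ1·sinφ2-sinφ1·cosφ2·cosΔλ=0.59260075; θ=atan2(y, x)=42.0387° ≈ 42.0°
Leg 6: φ1=0.9730507, φ2=0.5949426, Δφ=-0.3781081, Δλ=-2.7192788 rad; a=sin²(Δφ/2)+cosφ1·cosφ2·sin²(Δλ/2)=0.4809271352; c=2·atan2(√a, √(1-a))=1.532641340; dist=6371·c=9764.458 ≈ 9764.5 km; running total=73191.6 km
Leg 6 bearing: y=sinΔλ·cosφ2=-0.33944814, x=cosφ1·sinφ2-sinφ1·cosφ2·cosΔλ=0.93985098; θ=atan2(y, x)=-19.8583° <0 so +360° → 340.1417° ≈ 340.1°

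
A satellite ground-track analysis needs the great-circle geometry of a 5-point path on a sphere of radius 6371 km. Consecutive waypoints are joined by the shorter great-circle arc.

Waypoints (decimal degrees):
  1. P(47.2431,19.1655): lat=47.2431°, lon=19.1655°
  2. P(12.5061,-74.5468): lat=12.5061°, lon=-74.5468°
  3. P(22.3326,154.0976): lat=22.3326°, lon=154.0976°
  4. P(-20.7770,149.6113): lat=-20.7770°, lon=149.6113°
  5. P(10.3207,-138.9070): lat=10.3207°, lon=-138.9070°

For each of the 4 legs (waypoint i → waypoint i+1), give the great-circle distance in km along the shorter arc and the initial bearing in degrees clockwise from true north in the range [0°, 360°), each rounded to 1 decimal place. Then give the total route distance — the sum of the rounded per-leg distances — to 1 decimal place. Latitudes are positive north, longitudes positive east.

Leg 1: φ1=0.8245476, φ2=0.2182726, Δφ=-0.6062750, Δλ=-1.6355882 rad; a=sin²(Δφ/2)+cosφ1·cosφ2·sin²(Δλ/2)=0.4419588395; c=2·atan2(√a, √(1-a))=1.454451709; dist=6371·c=9266.312 ≈ 9266.3 km; running total=9266.3 km
Leg 1 bearing: y=sinΔλ·cosφ2=-0.97422449, x=cosφ1·sinφ2-sinφ1·cosφ2·cosΔλ=0.19342065; θ=atan2(y, x)=-78.7706° <0 so +360° → 281.2294° ≈ 281.2°
Leg 2: φ1=0.2182726, φ2=0.3897774, Δφ=0.1715048, Δλ=3.9905976 rad; a=sin²(Δφ/2)+cosφ1·cosφ2·sin²(Δλ/2)=0.7571936835; c=2·atan2(√a, √(1-a))=2.111089430; dist=6371·c=13449.751 ≈ 13449.8 km; running total=22716.1 km
Leg 2 bearing: y=sinΔλ·cosφ2=-0.69432181, x=cosφ1·sinφ2-sinφ1·cosφ2·cosΔλ=0.50331189; θ=atan2(y, x)=-54.0618° <0 so +360° → 305.9382° ≈ 305.9°
Leg 3: φ1=0.3897774, φ2=-0.3626271, Δφ=-0.7524045, Δλ=-0.0783007 rad; a=sin²(Δφ/2)+cosφ1·cosφ2·sin²(Δλ/2)=0.1363010146; c=2·atan2(√a, √(1-a))=0.756273889; dist=6371·c=4818.221 ≈ 4818.2 km; running total=27534.3 km
Leg 3 bearing: y=sinΔλ·cosφ2=-0.07313388, x=cosφ1·sinφ2-sinφ1·cosφ2·cosΔλ=-0.68230758; θ=atan2(y, x)=-173.8820° <0 so +360° → 186.1180° ≈ 186.1°
Leg 4: φ1=-0.3626271, φ2=0.1801302, Δφ=0.5427573, Δλ=-5.0355943 rad; a=sin²(Δφ/2)+cosφ1·cosφ2·sin²(Δλ/2)=0.3857022797; c=2·atan2(√a, √(1-a))=1.340161650; dist=6371·c=8538.170 ≈ 8538.2 km; running total=36072.5 km
Leg 4 bearing: y=sinΔλ·cosφ2=0.93288038, x=cosφ1·sinφ2-sinφ1·cosφ2·cosΔλ=0.27834928; θ=atan2(y, x)=73.3862° ≈ 73.4°

Leg 1: dist=9266.3 km, bearing=281.2°
Leg 2: dist=13449.8 km, bearing=305.9°
Leg 3: dist=4818.2 km, bearing=186.1°
Leg 4: dist=8538.2 km, bearing=73.4°
Total: 36072.5 km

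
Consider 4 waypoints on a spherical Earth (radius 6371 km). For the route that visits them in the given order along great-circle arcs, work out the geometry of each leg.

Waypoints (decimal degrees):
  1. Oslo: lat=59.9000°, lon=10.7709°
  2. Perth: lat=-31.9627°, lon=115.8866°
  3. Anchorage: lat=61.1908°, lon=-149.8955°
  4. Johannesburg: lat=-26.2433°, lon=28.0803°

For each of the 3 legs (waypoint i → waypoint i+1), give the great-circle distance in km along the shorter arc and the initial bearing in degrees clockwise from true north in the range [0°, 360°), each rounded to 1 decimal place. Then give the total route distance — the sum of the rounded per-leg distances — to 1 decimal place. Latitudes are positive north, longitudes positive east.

Leg 1: φ1=1.0454522, φ2=-0.5578544, Δφ=-1.6033066, Δλ=1.8346151 rad; a=sin²(Δφ/2)+cosφ1·cosφ2·sin²(Δλ/2)=0.7844671017; c=2·atan2(√a, √(1-a))=2.176005615; dist=6371·c=13863.332 ≈ 13863.3 km; running total=13863.3 km
Leg 1 bearing: y=sinΔλ·cosφ2=0.81903953, x=cosφ1·sinφ2-sinφ1·cosφ2·cosΔλ=-0.07408183; θ=atan2(y, x)=95.1683° ≈ 95.2°
Leg 2: φ1=-0.5578544, φ2=1.0679809, Δφ=1.6258353, Δλ=-4.6387727 rad; a=sin²(Δφ/2)+cosφ1·cosφ2·sin²(Δλ/2)=0.7469583584; c=2·atan2(√a, √(1-a))=2.087384861; dist=6371·c=13298.729 ≈ 13298.7 km; running total=27162.0 km
Leg 2 bearing: y=sinΔλ·cosφ2=0.48058919, x=cosφ1·sinφ2-sinφ1·cosφ2·cosΔλ=0.72462425; θ=atan2(y, x)=33.5533° ≈ 33.6°
Leg 3: φ1=1.0679809, φ2=-0.4580320, Δφ=-1.5260129, Δλ=3.1062637 rad; a=sin²(Δφ/2)+cosφ1·cosφ2·sin²(Δλ/2)=0.9097037795; c=2·atan2(√a, √(1-a))=2.531173034; dist=6371·c=16126.103 ≈ 16126.1 km; running total=43288.1 km
Leg 3 bearing: y=sinΔλ·cosφ2=0.03168081, x=cosφ1·sinφ2-sinφ1·cosφ2·cosΔλ=0.57233520; θ=atan2(y, x)=3.1683° ≈ 3.2°

Leg 1: dist=13863.3 km, bearing=95.2°
Leg 2: dist=13298.7 km, bearing=33.6°
Leg 3: dist=16126.1 km, bearing=3.2°
Total: 43288.1 km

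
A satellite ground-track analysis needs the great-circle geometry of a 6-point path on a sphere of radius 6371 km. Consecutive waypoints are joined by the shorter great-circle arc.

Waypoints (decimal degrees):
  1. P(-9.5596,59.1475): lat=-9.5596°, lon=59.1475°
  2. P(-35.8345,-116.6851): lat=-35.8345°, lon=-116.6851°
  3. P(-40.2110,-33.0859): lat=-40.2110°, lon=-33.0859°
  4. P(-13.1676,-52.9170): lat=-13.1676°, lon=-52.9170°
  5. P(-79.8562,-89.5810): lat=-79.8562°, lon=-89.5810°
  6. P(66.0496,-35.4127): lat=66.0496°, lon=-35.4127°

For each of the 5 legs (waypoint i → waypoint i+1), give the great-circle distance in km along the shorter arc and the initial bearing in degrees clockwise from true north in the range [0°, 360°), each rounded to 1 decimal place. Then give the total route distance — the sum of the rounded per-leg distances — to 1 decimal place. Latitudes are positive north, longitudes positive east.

Leg 1: φ1=-0.1668465, φ2=-0.6254300, Δφ=-0.4585835, Δλ=-3.0688578 rad; a=sin²(Δφ/2)+cosφ1·cosφ2·sin²(Δλ/2)=0.8500563021; c=2·atan2(√a, √(1-a))=2.346351513; dist=6371·c=14948.605 ≈ 14948.6 km; running total=14948.6 km
Leg 1 bearing: y=sinΔλ·cosφ2=-0.05891500, x=cosφ1·sinφ2-sinφ1·cosφ2·cosΔλ=-0.71159775; θ=atan2(y, x)=-175.2671° <0 so +360° → 184.7329° ≈ 184.7°
Leg 2: φ1=-0.6254300, φ2=-0.7018143, Δφ=-0.0763843, Δλ=1.4590813 rad; a=sin²(Δφ/2)+cosφ1·cosφ2·sin²(Δλ/2)=0.2765062969; c=2·atan2(√a, √(1-a))=1.107401589; dist=6371·c=7055.256 ≈ 7055.3 km; running total=22003.9 km
Leg 2 bearing: y=sinΔλ·cosφ2=0.75891164, x=cosφ1·sinφ2-sinφ1·cosφ2·cosΔλ=-0.47355610; θ=atan2(y, x)=121.9639° ≈ 122.0°
Leg 3: φ1=-0.7018143, φ2=-0.2298180, Δφ=0.4719964, Δλ=-0.3461180 rad; a=sin²(Δφ/2)+cosφ1·cosφ2·sin²(Δλ/2)=0.0767175598; c=2·atan2(√a, √(1-a))=0.561298070; dist=6371·c=3576.030 ≈ 3576.0 km; running total=25579.9 km
Leg 3 bearing: y=sinΔλ·cosφ2=-0.33032901, x=cosφ1·sinφ2-sinφ1·cosφ2·cosΔλ=0.41738549; θ=atan2(y, x)=-38.3589° <0 so +360° → 321.6411° ≈ 321.6°
Leg 4: φ1=-0.2298180, φ2=-1.3937536, Δφ=-1.1639356, Δλ=-0.6399075 rad; a=sin²(Δφ/2)+cosφ1·cosφ2·sin²(Δλ/2)=0.3191003205; c=2·atan2(√a, √(1-a))=1.200599042; dist=6371·c=7649.016 ≈ 7649.0 km; running total=33228.9 km
Leg 4 bearing: y=sinΔλ·cosφ2=-0.10516457, x=cosφ1·sinφ2-sinφ1·cosφ2·cosΔλ=-0.92630537; θ=atan2(y, x)=-173.5229° <0 so +360° → 186.4771° ≈ 186.5°
Leg 5: φ1=-1.3937536, φ2=1.1527830, Δφ=2.5465366, Δλ=0.9454152 rad; a=sin²(Δφ/2)+cosφ1·cosφ2·sin²(Δλ/2)=0.9288791994; c=2·atan2(√a, √(1-a))=2.601689362; dist=6371·c=16575.363 ≈ 16575.4 km; running total=49804.3 km
Leg 5 bearing: y=sinΔλ·cosφ2=0.32911640, x=cosφ1·sinφ2-sinφ1·cosφ2·cosΔλ=0.39488343; θ=atan2(y, x)=39.8096° ≈ 39.8°

Leg 1: dist=14948.6 km, bearing=184.7°
Leg 2: dist=7055.3 km, bearing=122.0°
Leg 3: dist=3576.0 km, bearing=321.6°
Leg 4: dist=7649.0 km, bearing=186.5°
Leg 5: dist=16575.4 km, bearing=39.8°
Total: 49804.3 km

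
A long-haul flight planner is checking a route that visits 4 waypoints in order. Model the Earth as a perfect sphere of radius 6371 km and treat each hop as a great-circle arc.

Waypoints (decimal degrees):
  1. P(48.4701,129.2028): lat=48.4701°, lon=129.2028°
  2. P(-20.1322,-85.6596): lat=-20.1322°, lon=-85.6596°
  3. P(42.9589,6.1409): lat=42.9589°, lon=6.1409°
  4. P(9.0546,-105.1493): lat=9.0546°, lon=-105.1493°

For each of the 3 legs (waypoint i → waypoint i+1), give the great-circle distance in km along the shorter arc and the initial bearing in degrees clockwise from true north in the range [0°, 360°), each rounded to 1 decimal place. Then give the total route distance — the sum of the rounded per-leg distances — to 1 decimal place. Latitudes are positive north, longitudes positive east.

Leg 1: dist=15591.1 km, bearing=57.0°
Leg 2: dist=11657.8 km, bearing=49.2°
Leg 3: dist=11000.1 km, bearing=291.3°
Total: 38249.0 km

Leg 1: φ1=0.8459628, φ2=-0.3513732, Δφ=-1.1973360, Δλ=-3.7500563 rad; a=sin²(Δφ/2)+cosφ1·cosφ2·sin²(Δλ/2)=0.8842207279; c=2·atan2(√a, √(1-a))=2.447198374; dist=6371·c=15591.101 ≈ 15591.1 km; running total=15591.1 km
Leg 1 bearing: y=sinΔλ·cosφ2=0.53668286, x=cosφ1·sinφ2-sinφ1·cosφ2·cosΔλ=0.34852436; θ=atan2(y, x)=57.0001° ≈ 57.0°
Leg 2: φ1=-0.3513732, φ2=0.7497742, Δφ=1.1011474, Δλ=1.6022210 rad; a=sin²(Δφ/2)+cosφ1·cosφ2·sin²(Δλ/2)=0.6280719097; c=2·atan2(√a, √(1-a))=1.829827141; dist=6371·c=11657.829 ≈ 11657.8 km; running total=27248.9 km
Leg 2 bearing: y=sinΔλ·cosφ2=0.73148141, x=cosφ1·sinφ2-sinφ1·cosφ2·cosΔλ=0.63192190; θ=atan2(y, x)=49.1765° ≈ 49.2°
Leg 3: φ1=0.7497742, φ2=0.1580326, Δφ=-0.5917417, Δλ=-1.9423804 rad; a=sin²(Δφ/2)+cosφ1·cosφ2·sin²(Δλ/2)=0.5775837816; c=2·atan2(√a, √(1-a))=1.726593395; dist=6371·c=11000.127 ≈ 11000.1 km; running total=38249.0 km
Leg 3 bearing: y=sinΔλ·cosφ2=-0.92014260, x=cosφ1·sinφ2-sinφ1·cosφ2·cosΔλ=0.35952834; θ=atan2(y, x)=-68.6579° <0 so +360° → 291.3421° ≈ 291.3°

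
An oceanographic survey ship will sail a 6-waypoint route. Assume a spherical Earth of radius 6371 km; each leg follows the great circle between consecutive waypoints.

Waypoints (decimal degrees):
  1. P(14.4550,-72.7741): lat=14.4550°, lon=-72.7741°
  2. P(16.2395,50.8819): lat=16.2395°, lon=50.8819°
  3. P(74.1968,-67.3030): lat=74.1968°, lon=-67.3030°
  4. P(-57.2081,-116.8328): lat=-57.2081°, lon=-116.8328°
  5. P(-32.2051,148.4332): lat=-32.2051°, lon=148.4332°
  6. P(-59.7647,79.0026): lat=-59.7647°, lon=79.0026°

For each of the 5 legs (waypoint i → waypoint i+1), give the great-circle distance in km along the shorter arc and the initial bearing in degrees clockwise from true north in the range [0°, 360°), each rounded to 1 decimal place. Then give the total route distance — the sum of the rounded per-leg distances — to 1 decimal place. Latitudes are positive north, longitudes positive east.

Leg 1: φ1=0.2522873, φ2=0.2834327, Δφ=0.0311454, Δλ=2.1582043 rad; a=sin²(Δφ/2)+cosφ1·cosφ2·sin²(Δλ/2)=0.7227211876; c=2·atan2(√a, √(1-a))=2.032464629; dist=6371·c=12948.832 ≈ 12948.8 km; running total=12948.8 km
Leg 1 bearing: y=sinΔλ·cosφ2=0.79916894, x=cosφ1·sinφ2-sinφ1·cosφ2·cosΔλ=0.40362123; θ=atan2(y, x)=63.2039° ≈ 63.2°
Leg 2: φ1=0.2834327, φ2=1.2949785, Δφ=1.0115457, Δλ=-2.0627156 rad; a=sin²(Δφ/2)+cosφ1·cosφ2·sin²(Δλ/2)=0.4272066422; c=2·atan2(√a, √(1-a))=1.424690346; dist=6371·c=9076.702 ≈ 9076.7 km; running total=22025.5 km
Leg 2 bearing: y=sinΔλ·cosφ2=-0.24004279, x=cosφ1·sinφ2-sinφ1·cosφ2·cosΔλ=0.95978329; θ=atan2(y, x)=-14.0417° <0 so +360° → 345.9583° ≈ 346.0°
Leg 3: φ1=1.2949785, φ2=-0.9984697, Δφ=-2.2934482, Δλ=-0.8644581 rad; a=sin²(Δφ/2)+cosφ1·cosφ2·sin²(Δλ/2)=0.8565691927; c=2·atan2(√a, √(1-a))=2.364761266; dist=6371·c=15065.894 ≈ 15065.9 km; running total=37091.4 km
Leg 3 bearing: y=sinΔλ·cosφ2=-0.41201067, x=cosφ1·sinφ2-sinφ1·cosφ2·cosΔλ=-0.56716915; θ=atan2(y, x)=-144.0041° <0 so +360° → 215.9959° ≈ 216.0°
Leg 4: φ1=-0.9984697, φ2=-0.5620850, Δφ=0.4363847, Δλ=4.6297651 rad; a=sin²(Δφ/2)+cosφ1·cosφ2·sin²(Δλ/2)=0.2948991632; c=2·atan2(√a, √(1-a))=1.148121141; dist=6371·c=7314.680 ≈ 7314.7 km; running total=44406.1 km
Leg 4 bearing: y=sinΔλ·cosφ2=-0.84325918, x=cosφ1·sinφ2-sinφ1·cosφ2·cosΔλ=-0.34734499; θ=atan2(y, x)=-112.3871° <0 so +360° → 247.6129° ≈ 247.6°
Leg 5: φ1=-0.5620850, φ2=-1.0430908, Δφ=-0.4810058, Δλ=-1.2117926 rad; a=sin²(Δφ/2)+cosφ1·cosφ2·sin²(Δλ/2)=0.1949247158; c=2·atan2(√a, √(1-a))=0.914545707; dist=6371·c=5826.571 ≈ 5826.6 km; running total=50232.7 km
Leg 5 bearing: y=sinΔλ·cosφ2=-0.47144952, x=cosφ1·sinφ2-sinφ1·cosφ2·cosΔλ=-0.63675084; θ=atan2(y, x)=-143.4838° <0 so +360° → 216.5162° ≈ 216.5°

Leg 1: dist=12948.8 km, bearing=63.2°
Leg 2: dist=9076.7 km, bearing=346.0°
Leg 3: dist=15065.9 km, bearing=216.0°
Leg 4: dist=7314.7 km, bearing=247.6°
Leg 5: dist=5826.6 km, bearing=216.5°
Total: 50232.7 km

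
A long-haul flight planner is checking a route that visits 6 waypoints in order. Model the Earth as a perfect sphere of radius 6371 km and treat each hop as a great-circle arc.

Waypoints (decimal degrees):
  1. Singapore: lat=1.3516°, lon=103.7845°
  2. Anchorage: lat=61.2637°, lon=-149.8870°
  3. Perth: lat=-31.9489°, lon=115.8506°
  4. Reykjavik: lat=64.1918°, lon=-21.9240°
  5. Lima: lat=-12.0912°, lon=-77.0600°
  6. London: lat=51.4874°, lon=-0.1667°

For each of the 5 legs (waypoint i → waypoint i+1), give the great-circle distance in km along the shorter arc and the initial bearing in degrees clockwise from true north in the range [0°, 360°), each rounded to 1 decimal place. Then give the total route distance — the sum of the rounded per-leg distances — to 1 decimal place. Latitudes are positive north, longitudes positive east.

Leg 1: dist=10738.3 km, bearing=27.7°
Leg 2: dist=13301.6 km, bearing=256.8°
Leg 3: dist=15409.9 km, bearing=333.7°
Leg 4: dist=9658.4 km, bearing=233.5°
Leg 5: dist=10172.1 km, bearing=37.3°
Total: 59280.3 km

Leg 1: φ1=0.0235899, φ2=1.0692533, Δφ=1.0456634, Δλ=-4.4274029 rad; a=sin²(Δφ/2)+cosφ1·cosφ2·sin²(Δλ/2)=0.5572239705; c=2·atan2(√a, √(1-a))=1.685495598; dist=6371·c=10738.292 ≈ 10738.3 km; running total=10738.3 km
Leg 1 bearing: y=sinΔλ·cosφ2=0.46138717, x=cosφ1·sinφ2-sinφ1·cosφ2·cosΔλ=0.87978608; θ=atan2(y, x)=27.6739° ≈ 27.7°
Leg 2: φ1=1.0692533, φ2=-0.5576135, Δφ=-1.6268668, Δλ=4.6379961 rad; a=sin²(Δφ/2)+cosφ1·cosφ2·sin²(Δλ/2)=0.7471563106; c=2·atan2(√a, √(1-a))=2.087840239; dist=6371·c=13301.630 ≈ 13301.6 km; running total=24039.9 km
Leg 2 bearing: y=sinΔλ·cosφ2=-0.84617347, x=cosφ1·sinφ2-sinφ1·cosφ2·cosΔλ=-0.19911175; θ=atan2(y, x)=-103.2413° <0 so +360° → 256.7587° ≈ 256.8°
Leg 3: φ1=-0.5576135, φ2=1.1203583, Δφ=1.6779718, Δλ=-2.4046204 rad; a=sin²(Δφ/2)+cosφ1·cosφ2·sin²(Δλ/2)=0.8749670360; c=2·atan2(√a, √(1-a))=2.418758738; dist=6371·c=15409.912 ≈ 15409.9 km; running total=39449.8 km
Leg 3 bearing: y=sinΔλ·cosφ2=-0.29258319, x=cosφ1·sinφ2-sinφ1·cosφ2·cosΔλ=0.59329079; θ=atan2(y, x)=-26.2504° <0 so +360° → 333.7496° ≈ 333.7°
Leg 4: φ1=1.1203583, φ2=-0.2110313, Δφ=-1.3313895, Δλ=-0.9623047 rad; a=sin²(Δφ/2)+cosφ1·cosφ2·sin²(Δλ/2)=0.4726156173; c=2·atan2(√a, √(1-a))=1.516000144; dist=6371·c=9658.437 ≈ 9658.4 km; running total=49108.2 km
Leg 4 bearing: y=sinΔλ·cosφ2=-0.80230851, x=cosφ1·sinφ2-sinφ1·cosφ2·cosΔλ=-0.59439166; θ=atan2(y, x)=-126.5330° <0 so +360° → 233.4670° ≈ 233.5°
Leg 5: φ1=-0.2110313, φ2=0.8986247, Δφ=1.1096559, Δλ=1.3420413 rad; a=sin²(Δφ/2)+cosφ1·cosφ2·sin²(Δλ/2)=0.5129159252; c=2·atan2(√a, √(1-a))=1.596631051; dist=6371·c=10172.136 ≈ 10172.1 km; running total=59280.3 km
Leg 5 bearing: y=sinΔλ·cosφ2=0.60646540, x=cosφ1·sinφ2-sinφ1·cosφ2·cosΔλ=0.79469015; θ=atan2(y, x)=37.3490° ≈ 37.3°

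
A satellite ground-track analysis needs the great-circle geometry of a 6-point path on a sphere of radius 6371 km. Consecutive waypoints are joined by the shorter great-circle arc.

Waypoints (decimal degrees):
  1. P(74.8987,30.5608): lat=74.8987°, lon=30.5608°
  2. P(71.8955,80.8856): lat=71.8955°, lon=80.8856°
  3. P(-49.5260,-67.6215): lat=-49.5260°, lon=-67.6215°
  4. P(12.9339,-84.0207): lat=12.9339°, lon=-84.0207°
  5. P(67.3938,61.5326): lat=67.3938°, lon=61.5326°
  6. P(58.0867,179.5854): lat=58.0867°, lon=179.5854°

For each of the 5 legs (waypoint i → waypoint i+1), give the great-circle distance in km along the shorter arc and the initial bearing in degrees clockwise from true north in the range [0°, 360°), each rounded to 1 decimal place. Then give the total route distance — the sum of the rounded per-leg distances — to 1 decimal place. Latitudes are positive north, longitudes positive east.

Leg 1: dist=1581.3 km, bearing=76.8°
Leg 2: dist=17069.9 km, bearing=310.5°
Leg 3: dist=7128.8 km, bearing=342.2°
Leg 4: dist=10660.6 km, bearing=12.6°
Leg 5: dist=5173.1 km, bearing=40.0°
Total: 41613.7 km

Leg 1: φ1=1.3072289, φ2=1.2548132, Δφ=-0.0524157, Δλ=0.8783335 rad; a=sin²(Δφ/2)+cosφ1·cosφ2·sin²(Δλ/2)=0.0153226519; c=2·atan2(√a, √(1-a))=0.248206036; dist=6371·c=1581.321 ≈ 1581.3 km; running total=1581.3 km
Leg 1 bearing: y=sinΔλ·cosφ2=0.23917764, x=cosφ1·sinφ2-sinφ1·cosφ2·cosΔλ=0.05608502; θ=atan2(y, x)=76.8031° ≈ 76.8°
Leg 2: φ1=1.2548132, φ2=-0.8643918, Δφ=-2.1192050, Δλ=-2.5919379 rad; a=sin²(Δφ/2)+cosφ1·cosφ2·sin²(Δλ/2)=0.9475189728; c=2·atan2(√a, √(1-a))=2.679312604; dist=6371·c=17069.901 ≈ 17069.9 km; running total=18651.2 km
Leg 2 bearing: y=sinΔλ·cosφ2=-0.33908676, x=cosφ1·sinφ2-sinφ1·cosφ2·cosΔλ=0.28970199; θ=atan2(y, x)=-49.4908° <0 so +360° → 310.5092° ≈ 310.5°
Leg 3: φ1=-0.8643918, φ2=0.2257391, Δφ=1.0901309, Δλ=-0.2862200 rad; a=sin²(Δφ/2)+cosφ1·cosφ2·sin²(Δλ/2)=0.2816837952; c=2·atan2(√a, √(1-a))=1.118944333; dist=6371·c=7128.794 ≈ 7128.8 km; running total=25780.0 km
Leg 3 bearing: y=sinΔλ·cosφ2=-0.27516510, x=cosφ1·sinφ2-sinφ1·cosφ2·cosΔλ=0.85652572; θ=atan2(y, x)=-17.8100° <0 so +360° → 342.1900° ≈ 342.2°
Leg 4: φ1=0.2257391, φ2=1.1762437, Δφ=0.9505046, Δλ=2.5403843 rad; a=sin²(Δφ/2)+cosφ1·cosφ2·sin²(Δλ/2)=0.5511601213; c=2·atan2(√a, √(1-a))=1.673295955; dist=6371·c=10660.569 ≈ 10660.6 km; running total=36440.6 km
Leg 4 bearing: y=sinΔλ·cosφ2=0.21742906, x=cosφ1·sinφ2-sinφ1·cosφ2·cosΔλ=0.97069829; θ=atan2(y, x)=12.6254° ≈ 12.6°
Leg 5: φ1=1.1762437, φ2=1.0138042, Δφ=-0.1624395, Δλ=2.0604101 rad; a=sin²(Δφ/2)+cosφ1·cosφ2·sin²(Δλ/2)=0.1559667330; c=2·atan2(√a, √(1-a))=0.811975121; dist=6371·c=5173.093 ≈ 5173.1 km; running total=41613.7 km
Leg 5 bearing: y=sinΔλ·cosφ2=0.46652844, x=cosφ1·sinφ2-sinφ1·cosφ2·cosΔλ=0.55580181; θ=atan2(y, x)=40.0094° ≈ 40.0°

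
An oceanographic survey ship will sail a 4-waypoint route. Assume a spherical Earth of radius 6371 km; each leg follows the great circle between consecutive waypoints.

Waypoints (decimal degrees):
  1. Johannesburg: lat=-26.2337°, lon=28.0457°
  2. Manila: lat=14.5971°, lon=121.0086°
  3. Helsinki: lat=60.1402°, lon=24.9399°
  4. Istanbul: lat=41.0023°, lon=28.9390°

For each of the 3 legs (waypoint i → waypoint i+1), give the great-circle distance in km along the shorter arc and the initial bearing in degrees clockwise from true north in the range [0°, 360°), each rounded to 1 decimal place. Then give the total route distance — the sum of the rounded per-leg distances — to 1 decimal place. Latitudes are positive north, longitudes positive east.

Leg 1: φ1=-0.4578644, φ2=0.2547675, Δφ=0.7126319, Δλ=1.6225087 rad; a=sin²(Δφ/2)+cosφ1·cosφ2·sin²(Δλ/2)=0.5781350574; c=2·atan2(√a, √(1-a))=1.727709563; dist=6371·c=11007.238 ≈ 11007.2 km; running total=11007.2 km
Leg 1 bearing: y=sinΔλ·cosφ2=0.96642829, x=cosφ1·sinφ2-sinφ1·cosφ2·cosΔλ=0.20395100; θ=atan2(y, x)=78.0834° ≈ 78.1°
Leg 2: φ1=0.2547675, φ2=1.0496445, Δφ=0.7948770, Δλ=-1.6767151 rad; a=sin²(Δφ/2)+cosφ1·cosφ2·sin²(Δλ/2)=0.4161867520; c=2·atan2(√a, √(1-a))=1.402374723; dist=6371·c=8934.529 ≈ 8934.5 km; running total=19941.7 km
Leg 2 bearing: y=sinΔλ·cosφ2=-0.49508919, x=cosφ1·sinφ2-sinφ1·cosφ2·cosΔλ=0.85251865; θ=atan2(y, x)=-30.1453° <0 so +360° → 329.8547° ≈ 329.9°
Leg 3: φ1=1.0496445, φ2=0.7156251, Δφ=-0.3340194, Δλ=0.0697975 rad; a=sin²(Δφ/2)+cosφ1·cosφ2·sin²(Δλ/2)=0.0280913088; c=2·atan2(√a, √(1-a))=0.336798829; dist=6371·c=2145.745 ≈ 2145.7 km; running total=22087.4 km
Leg 3 bearing: y=sinΔλ·cosφ2=0.05263222, x=cosφ1·sinφ2-sinφ1·cosφ2·cosΔλ=-0.32624929; θ=atan2(y, x)=170.8357° ≈ 170.8°

Leg 1: dist=11007.2 km, bearing=78.1°
Leg 2: dist=8934.5 km, bearing=329.9°
Leg 3: dist=2145.7 km, bearing=170.8°
Total: 22087.4 km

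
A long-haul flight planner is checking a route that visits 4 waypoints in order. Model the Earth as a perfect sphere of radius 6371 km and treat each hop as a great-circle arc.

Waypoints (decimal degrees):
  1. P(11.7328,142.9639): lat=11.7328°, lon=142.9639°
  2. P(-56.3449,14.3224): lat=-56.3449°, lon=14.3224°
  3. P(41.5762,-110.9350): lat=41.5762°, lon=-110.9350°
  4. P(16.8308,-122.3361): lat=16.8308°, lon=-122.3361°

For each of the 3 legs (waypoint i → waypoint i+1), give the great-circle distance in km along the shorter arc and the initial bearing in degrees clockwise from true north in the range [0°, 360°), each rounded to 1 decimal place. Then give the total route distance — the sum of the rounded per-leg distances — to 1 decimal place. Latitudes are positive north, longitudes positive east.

Leg 1: φ1=0.2047760, φ2=-0.9834040, Δφ=-1.1881800, Δλ=-2.2452177 rad; a=sin²(Δφ/2)+cosφ1·cosφ2·sin²(Δλ/2)=0.7540484370; c=2·atan2(√a, √(1-a))=2.103770076; dist=6371·c=13403.119 ≈ 13403.1 km; running total=13403.1 km
Leg 1 bearing: y=sinΔλ·cosφ2=-0.43286208, x=cosφ1·sinφ2-sinφ1·cosφ2·cosΔλ=-0.74462607; θ=atan2(y, x)=-149.8299° <0 so +360° → 210.1701° ≈ 210.2°
Leg 2: φ1=-0.9834040, φ2=0.7256416, Δφ=1.7090456, Δλ=-2.1861540 rad; a=sin²(Δφ/2)+cosφ1·cosφ2·sin²(Δλ/2)=0.8958503731; c=2·atan2(√a, √(1-a))=2.484384283; dist=6371·c=15828.012 ≈ 15828.0 km; running total=29231.1 km
Leg 2 bearing: y=sinΔλ·cosφ2=-0.61085240, x=cosφ1·sinφ2-sinφ1·cosφ2·cosΔλ=0.00832346; θ=atan2(y, x)=-89.2193° <0 so +360° → 270.7807° ≈ 270.8°
Leg 3: φ1=0.7256416, φ2=0.2937529, Δφ=-0.4318887, Δλ=-0.1989867 rad; a=sin²(Δφ/2)+cosφ1·cosφ2·sin²(Δλ/2)=0.0529761758; c=2·atan2(√a, √(1-a))=0.464495573; dist=6371·c=2959.301 ≈ 2959.3 km; running total=32190.4 km
Leg 3 bearing: y=sinΔλ·cosφ2=-0.18920850, x=cosφ1·sinφ2-sinφ1·cosφ2·cosΔλ=-0.40605288; θ=atan2(y, x)=-155.0159° <0 so +360° → 204.9841° ≈ 205.0°

Leg 1: dist=13403.1 km, bearing=210.2°
Leg 2: dist=15828.0 km, bearing=270.8°
Leg 3: dist=2959.3 km, bearing=205.0°
Total: 32190.4 km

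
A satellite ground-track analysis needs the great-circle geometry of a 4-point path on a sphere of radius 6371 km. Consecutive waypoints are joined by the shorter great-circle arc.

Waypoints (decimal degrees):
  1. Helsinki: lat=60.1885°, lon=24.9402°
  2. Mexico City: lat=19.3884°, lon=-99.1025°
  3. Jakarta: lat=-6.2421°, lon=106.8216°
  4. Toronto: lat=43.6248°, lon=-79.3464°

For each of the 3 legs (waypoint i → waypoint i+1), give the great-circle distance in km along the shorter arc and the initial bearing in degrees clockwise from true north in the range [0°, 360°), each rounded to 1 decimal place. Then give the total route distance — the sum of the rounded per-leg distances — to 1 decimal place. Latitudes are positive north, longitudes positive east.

Leg 1: dist=9845.0 km, bearing=308.6°
Leg 2: dist=16854.3 km, bearing=294.1°
Leg 3: dist=15814.8 km, bearing=7.3°
Total: 42514.1 km

Leg 1: φ1=1.0504875, φ2=0.3383914, Δφ=-0.7120961, Δλ=-2.1649535 rad; a=sin²(Δφ/2)+cosφ1·cosφ2·sin²(Δλ/2)=0.4872433721; c=2·atan2(√a, √(1-a))=1.545280302; dist=6371·c=9844.981 ≈ 9845.0 km; running total=9845.0 km
Leg 1 bearing: y=sinΔλ·cosφ2=-0.78162943, x=cosφ1·sinφ2-sinφ1·cosφ2·cosΔλ=0.62322107; θ=atan2(y, x)=-51.4334° <0 so +360° → 308.5666° ≈ 308.6°
Leg 2: φ1=0.3383914, φ2=-0.1089452, Δφ=-0.4473366, Δλ=3.5940536 rad; a=sin²(Δφ/2)+cosφ1·cosφ2·sin²(Δλ/2)=0.9397178621; c=2·atan2(√a, √(1-a))=2.645471817; dist=6371·c=16854.301 ≈ 16854.3 km; running total=26699.3 km
Leg 2 bearing: y=sinΔλ·cosφ2=-0.43458823, x=cosφ1·sinφ2-sinφ1·cosφ2·cosΔλ=0.19423150; θ=atan2(y, x)=-65.9186° <0 so +360° → 294.0814° ≈ 294.1°
Leg 3: φ1=-0.1089452, φ2=0.7613964, Δφ=0.8703416, Δλ=-3.2492446 rad; a=sin²(Δφ/2)+cosφ1·cosφ2·sin²(Δλ/2)=0.8952162048; c=2·atan2(√a, √(1-a))=2.482310921; dist=6371·c=15814.803 ≈ 15814.8 km; running total=42514.1 km
Leg 3 bearing: y=sinΔλ·cosφ2=0.07777592, x=cosφ1·sinφ2-sinφ1·cosφ2·cosΔλ=0.60759157; θ=atan2(y, x)=7.2946° ≈ 7.3°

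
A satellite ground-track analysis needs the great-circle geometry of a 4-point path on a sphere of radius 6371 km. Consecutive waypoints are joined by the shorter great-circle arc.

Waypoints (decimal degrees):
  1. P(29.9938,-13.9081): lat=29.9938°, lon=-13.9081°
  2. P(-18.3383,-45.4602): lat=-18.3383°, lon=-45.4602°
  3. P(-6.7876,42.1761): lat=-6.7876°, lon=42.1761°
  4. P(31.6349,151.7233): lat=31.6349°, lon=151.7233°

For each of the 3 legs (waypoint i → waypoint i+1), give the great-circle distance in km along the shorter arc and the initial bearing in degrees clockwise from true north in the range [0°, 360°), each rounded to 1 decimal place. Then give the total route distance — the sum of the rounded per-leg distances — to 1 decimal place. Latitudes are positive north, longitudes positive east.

Leg 1: φ1=0.5234906, φ2=-0.3200637, Δφ=-0.8435543, Δλ=-0.5506880 rad; a=sin²(Δφ/2)+cosφ1·cosφ2·sin²(Δλ/2)=0.2283614320; c=2·atan2(√a, √(1-a))=0.996460697; dist=6371·c=6348.451 ≈ 6348.5 km; running total=6348.5 km
Leg 1 bearing: y=sinΔλ·cosφ2=-0.49669941, x=cosφ1·sinφ2-sinφ1·cosφ2·cosΔλ=-0.67686014; θ=atan2(y, x)=-143.7277° <0 so +360° → 216.2723° ≈ 216.3°
Leg 2: φ1=-0.3200637, φ2=-0.1184660, Δφ=0.2015977, Δλ=1.5295420 rad; a=sin²(Δφ/2)+cosφ1·cosφ2·sin²(Δλ/2)=0.4619703773; c=2·atan2(√a, √(1-a))=1.494663556; dist=6371·c=9522.502 ≈ 9522.5 km; running total=15871.0 km
Leg 2 bearing: y=sinΔλ·cosφ2=0.99214623, x=cosφ1·sinφ2-sinφ1·cosφ2·cosΔλ=-0.09930178; θ=atan2(y, x)=95.7156° ≈ 95.7°
Leg 3: φ1=-0.1184660, φ2=0.5521332, Δφ=0.6705991, Δλ=1.9119593 rad; a=sin²(Δφ/2)+cosφ1·cosφ2·sin²(Δλ/2)=0.6724304343; c=2·atan2(√a, √(1-a))=1.922886884; dist=6371·c=12250.712 ≈ 12250.7 km; running total=28121.7 km
Leg 3 bearing: y=sinΔλ·cosφ2=0.80233774, x=cosφ1·sinφ2-sinφ1·cosφ2·cosΔλ=0.48716028; θ=atan2(y, x)=58.7349° ≈ 58.7°

Leg 1: dist=6348.5 km, bearing=216.3°
Leg 2: dist=9522.5 km, bearing=95.7°
Leg 3: dist=12250.7 km, bearing=58.7°
Total: 28121.7 km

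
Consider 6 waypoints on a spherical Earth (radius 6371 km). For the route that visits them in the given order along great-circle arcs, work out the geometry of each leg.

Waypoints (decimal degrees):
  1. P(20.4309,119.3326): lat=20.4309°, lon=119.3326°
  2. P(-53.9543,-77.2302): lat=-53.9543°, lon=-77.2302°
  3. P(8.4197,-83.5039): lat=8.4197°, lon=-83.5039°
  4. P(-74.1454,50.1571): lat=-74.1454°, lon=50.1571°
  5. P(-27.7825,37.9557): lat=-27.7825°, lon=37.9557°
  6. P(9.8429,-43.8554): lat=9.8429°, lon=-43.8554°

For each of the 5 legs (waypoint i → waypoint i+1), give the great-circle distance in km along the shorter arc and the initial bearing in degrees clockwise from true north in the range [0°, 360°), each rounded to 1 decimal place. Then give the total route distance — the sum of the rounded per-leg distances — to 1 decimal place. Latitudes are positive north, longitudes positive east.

Leg 1: dist=16031.2 km, bearing=163.3°
Leg 2: dist=6960.7 km, bearing=353.0°
Leg 3: dist=12132.8 km, bearing=167.9°
Leg 4: dist=5203.2 km, bearing=345.1°
Leg 5: dist=9724.1 km, bearing=282.5°
Total: 50052.0 km

Leg 1: φ1=0.3565865, φ2=-0.9416802, Δφ=-1.2982667, Δλ=-3.4306680 rad; a=sin²(Δφ/2)+cosφ1·cosφ2·sin²(Δλ/2)=0.9053904853; c=2·atan2(√a, √(1-a))=2.516281407; dist=6371·c=16031.229 ≈ 16031.2 km; running total=16031.2 km
Leg 1 bearing: y=sinΔλ·cosφ2=0.16774155, x=cosφ1·sinφ2-sinφ1·cosφ2·cosΔλ=-0.56080031; θ=atan2(y, x)=163.3475° ≈ 163.3°
Leg 2: φ1=-0.9416802, φ2=0.1469515, Δφ=1.0886317, Δλ=-0.1094967 rad; a=sin²(Δφ/2)+cosφ1·cosφ2·sin²(Δλ/2)=0.2698939321; c=2·atan2(√a, √(1-a))=1.092562200; dist=6371·c=6960.714 ≈ 6960.7 km; running total=22991.9 km
Leg 2 bearing: y=sinΔλ·cosφ2=-0.10810026, x=cosφ1·sinφ2-sinφ1·cosφ2·cosΔλ=0.88120323; θ=atan2(y, x)=-6.9937° <0 so +360° → 353.0063° ≈ 353.0°
Leg 3: φ1=0.1469515, φ2=-1.2940814, Δφ=-1.4410328, Δλ=2.3328245 rad; a=sin²(Δφ/2)+cosφ1·cosφ2·sin²(Δλ/2)=0.6637163250; c=2·atan2(√a, √(1-a))=1.904381485; dist=6371·c=12132.814 ≈ 12132.8 km; running total=35124.7 km
Leg 3 bearing: y=sinΔλ·cosφ2=0.19764094, x=cosφ1·sinφ2-sinφ1·cosφ2·cosΔλ=-0.92397290; θ=atan2(y, x)=167.9262° ≈ 167.9°
Leg 4: φ1=-1.2940814, φ2=-0.4848961, Δφ=0.8091853, Δλ=-0.2129546 rad; a=sin²(Δφ/2)+cosφ1·cosφ2·sin²(Δλ/2)=0.1576858001; c=2·atan2(√a, √(1-a))=0.816702565; dist=6371·c=5203.212 ≈ 5203.2 km; running total=40327.9 km
Leg 4 bearing: y=sinΔλ·cosφ2=-0.18698512, x=cosφ1·sinφ2-sinφ1·cosφ2·cosΔλ=0.70450019; θ=atan2(y, x)=-14.8645° <0 so +360° → 345.1355° ≈ 345.1°
Leg 5: φ1=-0.4848961, φ2=0.1717910, Δφ=0.6566871, Δλ=-1.4278731 rad; a=sin²(Δφ/2)+cosφ1·cosφ2·sin²(Δλ/2)=0.4777593924; c=2·atan2(√a, √(1-a))=1.526300430; dist=6371·c=9724.060 ≈ 9724.1 km; running total=50052.0 km
Leg 5 bearing: y=sinΔλ·cosφ2=-0.97523411, x=cosφ1·sinφ2-sinφ1·cosφ2·cosΔλ=0.21665608; θ=atan2(y, x)=-77.4747° <0 so +360° → 282.5253° ≈ 282.5°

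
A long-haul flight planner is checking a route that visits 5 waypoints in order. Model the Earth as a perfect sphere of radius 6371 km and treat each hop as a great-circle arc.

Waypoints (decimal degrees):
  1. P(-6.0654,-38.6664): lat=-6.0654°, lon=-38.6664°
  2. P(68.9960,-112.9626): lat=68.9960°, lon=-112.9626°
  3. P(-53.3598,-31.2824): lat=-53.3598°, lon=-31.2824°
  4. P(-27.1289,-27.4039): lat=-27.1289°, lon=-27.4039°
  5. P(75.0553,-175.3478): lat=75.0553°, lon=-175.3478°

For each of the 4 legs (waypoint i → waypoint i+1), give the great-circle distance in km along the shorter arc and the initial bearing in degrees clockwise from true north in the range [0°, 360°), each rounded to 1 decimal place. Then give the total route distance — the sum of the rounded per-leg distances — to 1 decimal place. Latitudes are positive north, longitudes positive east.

Leg 1: φ1=-0.1058612, φ2=1.2042074, Δφ=1.3100686, Δλ=-1.2967133 rad; a=sin²(Δφ/2)+cosφ1·cosφ2·sin²(Δλ/2)=0.5010854306; c=2·atan2(√a, √(1-a))=1.572967190; dist=6371·c=10021.374 ≈ 10021.4 km; running total=10021.4 km
Leg 1 bearing: y=sinΔλ·cosφ2=-0.34505418, x=cosφ1·sinφ2-sinφ1·cosφ2·cosΔλ=0.93858026; θ=atan2(y, x)=-20.1852° <0 so +360° → 339.8148° ≈ 339.8°
Leg 2: φ1=1.2042074, φ2=-0.9313042, Δφ=-2.1355116, Δλ=1.4255884 rad; a=sin²(Δφ/2)+cosφ1·cosφ2·sin²(Δλ/2)=0.8590658516; c=2·atan2(√a, √(1-a))=2.371910221; dist=6371·c=15111.440 ≈ 15111.4 km; running total=25132.8 km
Leg 2 bearing: y=sinΔλ·cosφ2=0.59050731, x=cosφ1·sinφ2-sinφ1·cosφ2·cosΔλ=-0.36822272; θ=atan2(y, x)=121.9464° ≈ 121.9°
Leg 3: φ1=-0.9313042, φ2=-0.4734886, Δφ=0.4578156, Δλ=0.0676926 rad; a=sin²(Δφ/2)+cosφ1·cosφ2·sin²(Δλ/2)=0.0520981505; c=2·atan2(√a, √(1-a))=0.460560106; dist=6371·c=2934.228 ≈ 2934.2 km; running total=28067.0 km
Leg 3 bearing: y=sinΔλ·cosφ2=0.06019925, x=cosφ1·sinφ2-sinφ1·cosφ2·cosΔλ=0.44035416; θ=atan2(y, x)=7.7844° ≈ 7.8°
Leg 4: φ1=-0.4734886, φ2=1.3099621, Δφ=1.7834507, Δλ=-2.5821082 rad; a=sin²(Δφ/2)+cosφ1·cosφ2·sin²(Δλ/2)=0.8175451469; c=2·atan2(√a, √(1-a))=2.258921736; dist=6371·c=14391.590 ≈ 14391.6 km; running total=42458.6 km
Leg 4 bearing: y=sinΔλ·cosφ2=-0.13687317, x=cosφ1·sinφ2-sinφ1·cosφ2·cosΔλ=0.76021448; θ=atan2(y, x)=-10.2065° <0 so +360° → 349.7935° ≈ 349.8°

Leg 1: dist=10021.4 km, bearing=339.8°
Leg 2: dist=15111.4 km, bearing=121.9°
Leg 3: dist=2934.2 km, bearing=7.8°
Leg 4: dist=14391.6 km, bearing=349.8°
Total: 42458.6 km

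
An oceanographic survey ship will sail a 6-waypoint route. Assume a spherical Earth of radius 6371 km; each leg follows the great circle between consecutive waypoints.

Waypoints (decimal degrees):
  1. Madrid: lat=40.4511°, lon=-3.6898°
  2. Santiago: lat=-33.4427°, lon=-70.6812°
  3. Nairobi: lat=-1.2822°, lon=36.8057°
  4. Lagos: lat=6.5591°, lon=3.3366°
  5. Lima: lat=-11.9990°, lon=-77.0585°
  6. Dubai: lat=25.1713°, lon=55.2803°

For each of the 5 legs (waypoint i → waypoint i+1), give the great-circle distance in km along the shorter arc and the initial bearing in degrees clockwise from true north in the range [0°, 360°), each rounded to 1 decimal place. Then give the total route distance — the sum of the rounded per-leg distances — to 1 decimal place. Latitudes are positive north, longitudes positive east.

Leg 1: φ1=0.7060049, φ2=-0.5836852, Δφ=-1.2896901, Δλ=-1.1692205 rad; a=sin²(Δφ/2)+cosφ1·cosφ2·sin²(Δλ/2)=0.5546816039; c=2·atan2(√a, √(1-a))=1.680378719; dist=6371·c=10705.693 ≈ 10705.7 km; running total=10705.7 km
Leg 1 bearing: y=sinΔλ·cosφ2=-0.76805471, x=cosφ1·sinφ2-sinφ1·cosφ2·cosΔλ=-0.63097674; θ=atan2(y, x)=-129.4040° <0 so +360° → 230.5960° ≈ 230.6°
Leg 2: φ1=-0.5836852, φ2=-0.0223786, Δφ=0.5613066, Δλ=1.8760003 rad; a=sin²(Δφ/2)+cosφ1·cosφ2·sin²(Δλ/2)=0.6191717659; c=2·atan2(√a, √(1-a))=1.811456197; dist=6371·c=11540.787 ≈ 11540.8 km; running total=22246.5 km
Leg 2 bearing: y=sinΔλ·cosφ2=0.95354686, x=cosφ1·sinφ2-sinφ1·cosφ2·cosΔλ=-0.18423015; θ=atan2(y, x)=100.9351° ≈ 100.9°
Leg 3: φ1=-0.0223786, φ2=0.1144779, Δφ=0.1368565, Δλ=-0.5841460 rad; a=sin²(Δφ/2)+cosφ1·cosφ2·sin²(Δλ/2)=0.0870201446; c=2·atan2(√a, √(1-a))=0.598893812; dist=6371·c=3815.552 ≈ 3815.6 km; running total=26062.1 km
Leg 3 bearing: y=sinΔλ·cosφ2=-0.54787746, x=cosφ1·sinφ2-sinφ1·cosφ2·cosΔλ=0.13274354; θ=atan2(y, x)=-76.3804° <0 so +360° → 283.6196° ≈ 283.6°
Leg 4: φ1=0.1144779, φ2=-0.2094221, Δφ=-0.3238999, Δλ=-1.4031592 rad; a=sin²(Δφ/2)+cosφ1·cosφ2·sin²(Δλ/2)=0.4308040596; c=2·atan2(√a, √(1-a))=1.431958841; dist=6371·c=9123.010 ≈ 9123.0 km; running total=35185.1 km
Leg 4 bearing: y=sinΔλ·cosφ2=-0.96443928, x=cosφ1·sinφ2-sinφ1·cosφ2·cosΔλ=-0.22517673; θ=atan2(y, x)=-103.1420° <0 so +360° → 256.8580° ≈ 256.9°
Leg 5: φ1=-0.2094221, φ2=0.4393221, Δφ=0.6487441, Δλ=2.3097478 rad; a=sin²(Δφ/2)+cosφ1·cosφ2·sin²(Δλ/2)=0.8423307415; c=2·atan2(√a, √(1-a))=2.324935478; dist=6371·c=14812.164 ≈ 14812.2 km; running total=49997.3 km
Leg 5 bearing: y=sinΔλ·cosφ2=0.66898326, x=cosφ1·sinφ2-sinφ1·cosφ2·cosΔλ=0.28930962; θ=atan2(y, x)=66.6134° ≈ 66.6°

Leg 1: dist=10705.7 km, bearing=230.6°
Leg 2: dist=11540.8 km, bearing=100.9°
Leg 3: dist=3815.6 km, bearing=283.6°
Leg 4: dist=9123.0 km, bearing=256.9°
Leg 5: dist=14812.2 km, bearing=66.6°
Total: 49997.3 km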